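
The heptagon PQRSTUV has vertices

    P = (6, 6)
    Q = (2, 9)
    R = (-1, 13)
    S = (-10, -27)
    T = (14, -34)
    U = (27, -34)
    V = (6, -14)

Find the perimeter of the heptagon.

|PQ| = √((-4)² + (3)²) = √25 = 5
|QR| = √((-3)² + (4)²) = √25 = 5
|RS| = √((-9)² + (-40)²) = √1681 = 41
|ST| = √((24)² + (-7)²) = √625 = 25
|TU| = √((13)² + (0)²) = √169 = 13
|UV| = √((-21)² + (20)²) = √841 = 29
|VP| = √((0)² + (20)²) = √400 = 20
Perimeter = 5 + 5 + 41 + 25 + 13 + 29 + 20 = 138.

138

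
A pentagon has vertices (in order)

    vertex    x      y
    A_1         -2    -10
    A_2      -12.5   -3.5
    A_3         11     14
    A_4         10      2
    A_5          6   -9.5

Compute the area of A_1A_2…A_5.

Cross-terms: -118, -136.5, -118, -107, -79  ⇒  Σ = -558.5
Area = |Σ|/2 = 279.25.

279.25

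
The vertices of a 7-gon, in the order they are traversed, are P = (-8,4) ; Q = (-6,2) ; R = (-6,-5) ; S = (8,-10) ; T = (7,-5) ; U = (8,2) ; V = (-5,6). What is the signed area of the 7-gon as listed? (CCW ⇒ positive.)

Apply the shoelace (surveyor's) formula: 2A = Σ (x_i·y_{i+1} − x_{i+1}·y_i), indices taken mod 7.
Cross-terms: 8, 42, 100, 30, 54, 58, 28  ⇒  Σ = 320
Signed area = Σ/2 = 160 (positive ⇒ counter-clockwise traversal).

160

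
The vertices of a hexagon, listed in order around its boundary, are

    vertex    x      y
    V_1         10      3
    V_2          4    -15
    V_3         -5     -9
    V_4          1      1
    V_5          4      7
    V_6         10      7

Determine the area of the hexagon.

Apply the shoelace formula: 2A = Σ (x_i·y_{i+1} − x_{i+1}·y_i), indices taken mod 6.
Cross-terms: -162, -111, 4, 3, -42, -40  ⇒  Σ = -348
Area = |Σ|/2 = 174.

174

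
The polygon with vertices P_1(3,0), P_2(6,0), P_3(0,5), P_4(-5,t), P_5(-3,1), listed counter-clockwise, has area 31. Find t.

The doubled signed area Σ (x_i y_{i+1} − x_{i+1} y_i) is linear in t.
With t=0 it equals 47; the coefficient of t is 3 (from the two edges through P_4).
So 3·t + 47 = 2·31 = 62 ⇒ t = 5.

5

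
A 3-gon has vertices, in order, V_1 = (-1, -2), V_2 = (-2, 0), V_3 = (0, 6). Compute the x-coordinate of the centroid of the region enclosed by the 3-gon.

Apply the surveyor's formula. First the cross-terms c_i = x_i·y_{i+1} − x_{i+1}·y_i:
  -4, -12, 6  ⇒  2A = -10, A = -5.
Then Σ (x_i + x_{i+1})·c_i = 30, so x̄ = 30 / (6·(-5)) = -1.

-1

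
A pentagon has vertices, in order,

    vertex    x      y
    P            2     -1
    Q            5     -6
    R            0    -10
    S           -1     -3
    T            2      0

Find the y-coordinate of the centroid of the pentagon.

Apply Gauss's area formula. First the cross-terms c_i = x_i·y_{i+1} − x_{i+1}·y_i:
  -7, -50, -10, 6, -2  ⇒  2A = -63, A = -31.5.
Then Σ (y_i + y_{i+1})·c_i = 963, so ȳ = 963 / (6·(-31.5)) = -107/21.

-107/21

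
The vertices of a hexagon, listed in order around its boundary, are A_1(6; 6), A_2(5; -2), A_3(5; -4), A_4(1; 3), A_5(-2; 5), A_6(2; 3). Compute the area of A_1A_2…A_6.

Σ = (-42) + (-10) + (19) + (11) + (-16) + (-6) = -44
Area = |Σ|/2 = 22.

22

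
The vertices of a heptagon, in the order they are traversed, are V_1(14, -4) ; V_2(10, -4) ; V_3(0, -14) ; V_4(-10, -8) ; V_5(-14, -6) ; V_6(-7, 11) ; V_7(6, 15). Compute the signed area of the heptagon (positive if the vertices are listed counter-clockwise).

-474.5

Apply Gauss's area formula: 2A = Σ (x_i·y_{i+1} − x_{i+1}·y_i), indices taken mod 7.
V_1→V_2: (14)(-4) − (10)(-4) = -16
V_2→V_3: (10)(-14) − (0)(-4) = -140
V_3→V_4: (0)(-8) − (-10)(-14) = -140
V_4→V_5: (-10)(-6) − (-14)(-8) = -52
V_5→V_6: (-14)(11) − (-7)(-6) = -196
V_6→V_7: (-7)(15) − (6)(11) = -171
V_7→V_1: (6)(-4) − (14)(15) = -234
Σ = -949
Signed area = Σ/2 = -474.5 (negative ⇒ clockwise traversal).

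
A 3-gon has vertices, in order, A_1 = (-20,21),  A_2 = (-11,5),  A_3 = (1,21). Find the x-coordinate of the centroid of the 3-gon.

Apply the surveyor's formula. First the cross-terms c_i = x_i·y_{i+1} − x_{i+1}·y_i:
  131, -236, 441  ⇒  2A = 336, A = 168.
Then Σ (x_i + x_{i+1})·c_i = -10080, so x̄ = -10080 / (6·168) = -10.

-10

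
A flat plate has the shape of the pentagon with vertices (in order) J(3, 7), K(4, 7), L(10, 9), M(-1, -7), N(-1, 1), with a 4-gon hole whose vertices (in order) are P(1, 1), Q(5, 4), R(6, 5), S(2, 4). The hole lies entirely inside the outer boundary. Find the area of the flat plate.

54

Outer boundary:
Σ = (-7) + (-34) + (-61) + (-8) + (-10) = -120
Area = |Σ|/2 = 60.
Hole:
Apply Gauss's area formula: 2A = Σ (x_i·y_{i+1} − x_{i+1}·y_i), indices taken mod 4.
P→Q: (1)(4) − (5)(1) = -1
Q→R: (5)(5) − (6)(4) = 1
R→S: (6)(4) − (2)(5) = 14
S→P: (2)(1) − (1)(4) = -2
Σ = 12
Area = |Σ|/2 = 6.
Net area = 60 − 6 = 54.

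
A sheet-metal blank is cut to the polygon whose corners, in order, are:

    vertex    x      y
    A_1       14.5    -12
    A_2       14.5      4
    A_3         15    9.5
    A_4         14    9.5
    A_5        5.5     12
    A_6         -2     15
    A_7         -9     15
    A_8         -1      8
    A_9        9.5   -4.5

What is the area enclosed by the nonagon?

Σ = (232) + (77.75) + (9.5) + (115.75) + (106.5) + (105) + (-57) + (-71.5) + (-48.75) = 469.25
Area = |Σ|/2 = 234.625.

234.625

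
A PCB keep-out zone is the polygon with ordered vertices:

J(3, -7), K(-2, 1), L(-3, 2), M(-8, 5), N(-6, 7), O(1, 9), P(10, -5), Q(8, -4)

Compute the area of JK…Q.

Σ = (-11) + (-1) + (1) + (-26) + (-61) + (-95) + (0) + (-44) = -237
Area = |Σ|/2 = 118.5.

118.5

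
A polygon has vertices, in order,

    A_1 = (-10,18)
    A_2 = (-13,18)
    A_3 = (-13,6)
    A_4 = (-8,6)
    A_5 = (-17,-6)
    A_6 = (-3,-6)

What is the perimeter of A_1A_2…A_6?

|A_1A_2| = √((-3)² + (0)²) = √9 = 3
|A_2A_3| = √((0)² + (-12)²) = √144 = 12
|A_3A_4| = √((5)² + (0)²) = √25 = 5
|A_4A_5| = √((-9)² + (-12)²) = √225 = 15
|A_5A_6| = √((14)² + (0)²) = √196 = 14
|A_6A_1| = √((-7)² + (24)²) = √625 = 25
Perimeter = 3 + 12 + 5 + 15 + 14 + 25 = 74.

74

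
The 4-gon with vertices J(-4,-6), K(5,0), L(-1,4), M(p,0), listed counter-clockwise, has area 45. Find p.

Write out the shoelace sum; only the two edges meeting at M involve p:
2·Area = [((-1)·0 − p·4) + (p·(-6) − (-4)·0)] + 50
       = -10·p + 50 = 90
⇒ p = -4.

-4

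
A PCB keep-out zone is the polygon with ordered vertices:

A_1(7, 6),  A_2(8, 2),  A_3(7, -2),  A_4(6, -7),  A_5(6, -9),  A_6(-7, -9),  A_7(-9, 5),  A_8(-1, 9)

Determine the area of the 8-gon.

Apply Gauss's area formula: 2A = Σ (x_i·y_{i+1} − x_{i+1}·y_i), indices taken mod 8.
Cross-terms: -34, -30, -37, -12, -117, -116, -76, -69  ⇒  Σ = -491
Area = |Σ|/2 = 245.5.

245.5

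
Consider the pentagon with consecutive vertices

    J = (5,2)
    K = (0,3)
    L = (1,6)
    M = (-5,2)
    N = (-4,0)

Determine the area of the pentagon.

Apply the shoelace formula: 2A = Σ (x_i·y_{i+1} − x_{i+1}·y_i), indices taken mod 5.
Cross-terms: 15, -3, 32, 8, -8  ⇒  Σ = 44
Area = |Σ|/2 = 22.

22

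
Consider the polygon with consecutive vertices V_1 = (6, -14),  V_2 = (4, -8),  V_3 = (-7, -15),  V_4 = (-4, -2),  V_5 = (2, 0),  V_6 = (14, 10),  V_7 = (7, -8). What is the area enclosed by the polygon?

Apply the surveyor's formula: 2A = Σ (x_i·y_{i+1} − x_{i+1}·y_i), indices taken mod 7.
Σ = (8) + (-116) + (-46) + (4) + (20) + (-182) + (-50) = -362
Area = |Σ|/2 = 181.

181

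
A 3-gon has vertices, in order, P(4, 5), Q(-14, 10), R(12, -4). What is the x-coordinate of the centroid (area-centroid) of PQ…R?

2/3

Apply the shoelace formula. First the cross-terms c_i = x_i·y_{i+1} − x_{i+1}·y_i:
  110, -64, 76  ⇒  2A = 122, A = 61.
Then Σ (x_i + x_{i+1})·c_i = 244, so x̄ = 244 / (6·61) = 2/3.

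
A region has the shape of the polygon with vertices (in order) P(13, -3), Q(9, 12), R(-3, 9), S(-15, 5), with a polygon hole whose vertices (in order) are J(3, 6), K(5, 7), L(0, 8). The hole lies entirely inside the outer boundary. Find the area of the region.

196.5

Outer boundary:
Apply Gauss's area formula: 2A = Σ (x_i·y_{i+1} − x_{i+1}·y_i), indices taken mod 4.
P→Q: (13)(12) − (9)(-3) = 183
Q→R: (9)(9) − (-3)(12) = 117
R→S: (-3)(5) − (-15)(9) = 120
S→P: (-15)(-3) − (13)(5) = -20
Σ = 400
Area = |Σ|/2 = 200.
Hole:
Cross-terms: -9, 40, -24  ⇒  Σ = 7
Area = |Σ|/2 = 3.5.
Net area = 200 − 3.5 = 196.5.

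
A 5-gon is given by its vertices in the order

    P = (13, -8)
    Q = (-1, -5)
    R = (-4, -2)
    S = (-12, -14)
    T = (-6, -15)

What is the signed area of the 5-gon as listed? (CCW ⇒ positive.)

Apply Gauss's area formula: 2A = Σ (x_i·y_{i+1} − x_{i+1}·y_i), indices taken mod 5.
P→Q: (13)(-5) − (-1)(-8) = -73
Q→R: (-1)(-2) − (-4)(-5) = -18
R→S: (-4)(-14) − (-12)(-2) = 32
S→T: (-12)(-15) − (-6)(-14) = 96
T→P: (-6)(-8) − (13)(-15) = 243
Σ = 280
Signed area = Σ/2 = 140 (positive ⇒ counter-clockwise traversal).

140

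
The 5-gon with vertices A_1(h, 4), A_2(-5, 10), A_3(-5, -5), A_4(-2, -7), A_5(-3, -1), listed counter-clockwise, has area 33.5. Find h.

-2

The doubled signed area Σ (x_i y_{i+1} − x_{i+1} y_i) is linear in h.
With h=0 it equals 89; the coefficient of h is 11 (from the two edges through A_1).
So 11·h + 89 = 2·33.5 = 67 ⇒ h = -2.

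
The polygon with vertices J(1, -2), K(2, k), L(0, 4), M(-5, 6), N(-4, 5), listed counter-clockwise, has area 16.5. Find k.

-1

The doubled signed area Σ (x_i y_{i+1} − x_{i+1} y_i) is linear in k.
With k=0 it equals 34; the coefficient of k is 1 (from the two edges through K).
So 1·k + 34 = 2·16.5 = 33 ⇒ k = -1.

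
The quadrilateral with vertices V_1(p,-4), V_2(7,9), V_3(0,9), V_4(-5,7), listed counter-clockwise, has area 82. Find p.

Write out the shoelace sum; only the two edges meeting at V_1 involve p:
2·Area = [((-5)·(-4) − p·7) + (p·9 − 7·(-4))] + 108
       = 2·p + 156 = 164
⇒ p = 4.

4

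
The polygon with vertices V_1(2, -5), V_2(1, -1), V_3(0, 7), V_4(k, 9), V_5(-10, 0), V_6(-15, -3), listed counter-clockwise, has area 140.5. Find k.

-10

Write out the shoelace sum; only the two edges meeting at V_4 involve k:
2·Area = [(0·9 − k·7) + (k·0 − (-10)·9)] + 121
       = -7·k + 211 = 281
⇒ k = -10.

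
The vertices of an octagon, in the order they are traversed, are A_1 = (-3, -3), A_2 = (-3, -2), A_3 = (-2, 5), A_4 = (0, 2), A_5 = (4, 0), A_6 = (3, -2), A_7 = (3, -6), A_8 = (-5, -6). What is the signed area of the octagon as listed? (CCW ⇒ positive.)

-52.5

Apply the shoelace (surveyor's) formula: 2A = Σ (x_i·y_{i+1} − x_{i+1}·y_i), indices taken mod 8.
Cross-terms: -3, -19, -4, -8, -8, -12, -48, -3  ⇒  Σ = -105
Signed area = Σ/2 = -52.5 (negative ⇒ clockwise traversal).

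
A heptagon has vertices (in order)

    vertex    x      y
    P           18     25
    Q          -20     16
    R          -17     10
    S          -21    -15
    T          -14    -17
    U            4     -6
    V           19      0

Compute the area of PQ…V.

1106.5

Cross-terms: 788, 72, 465, 147, 152, 114, 475  ⇒  Σ = 2213
Area = |Σ|/2 = 1106.5.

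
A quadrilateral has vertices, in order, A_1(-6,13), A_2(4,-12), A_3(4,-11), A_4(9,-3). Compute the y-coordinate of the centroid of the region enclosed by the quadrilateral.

Apply the surveyor's formula. First the cross-terms c_i = x_i·y_{i+1} − x_{i+1}·y_i:
  20, 4, 87, 99  ⇒  2A = 210, A = 105.
Then Σ (y_i + y_{i+1})·c_i = -300, so ȳ = -300 / (6·105) = -10/21.

-10/21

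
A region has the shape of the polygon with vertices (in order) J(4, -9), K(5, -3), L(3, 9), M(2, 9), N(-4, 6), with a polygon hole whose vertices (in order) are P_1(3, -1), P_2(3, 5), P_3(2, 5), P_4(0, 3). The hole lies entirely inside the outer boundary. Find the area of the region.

Outer boundary:
J→K: (4)(-3) − (5)(-9) = 33
K→L: (5)(9) − (3)(-3) = 54
L→M: (3)(9) − (2)(9) = 9
M→N: (2)(6) − (-4)(9) = 48
N→J: (-4)(-9) − (4)(6) = 12
Σ = 156
Area = |Σ|/2 = 78.
Hole:
Apply the shoelace (surveyor's) formula: 2A = Σ (x_i·y_{i+1} − x_{i+1}·y_i), indices taken mod 4.
Σ = (18) + (5) + (6) + (-9) = 20
Area = |Σ|/2 = 10.
Net area = 78 − 10 = 68.

68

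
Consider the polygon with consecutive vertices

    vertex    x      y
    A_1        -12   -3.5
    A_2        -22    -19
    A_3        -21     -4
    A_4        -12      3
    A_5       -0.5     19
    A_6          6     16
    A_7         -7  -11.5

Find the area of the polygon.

Σ = (151) + (-311) + (-111) + (-226.5) + (-122) + (43) + (-113.5) = -690
Area = |Σ|/2 = 345.

345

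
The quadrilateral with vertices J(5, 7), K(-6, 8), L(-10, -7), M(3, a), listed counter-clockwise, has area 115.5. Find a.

The doubled signed area Σ (x_i y_{i+1} − x_{i+1} y_i) is linear in a.
With a=0 it equals 246; the coefficient of a is -15 (from the two edges through M).
So -15·a + 246 = 2·115.5 = 231 ⇒ a = 1.

1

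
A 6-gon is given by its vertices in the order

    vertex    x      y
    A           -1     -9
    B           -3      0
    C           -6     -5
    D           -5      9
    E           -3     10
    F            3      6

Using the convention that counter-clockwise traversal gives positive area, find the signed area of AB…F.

Apply the shoelace (surveyor's) formula: 2A = Σ (x_i·y_{i+1} − x_{i+1}·y_i), indices taken mod 6.
Cross-terms: -27, 15, -79, -23, -48, -21  ⇒  Σ = -183
Signed area = Σ/2 = -91.5 (negative ⇒ clockwise traversal).

-91.5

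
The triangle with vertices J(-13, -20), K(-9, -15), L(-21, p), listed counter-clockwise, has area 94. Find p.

Write out the shoelace sum; only the two edges meeting at L involve p:
2·Area = [((-9)·p − (-21)·(-15)) + ((-21)·(-20) − (-13)·p)] + 15
       = 4·p + 120 = 188
⇒ p = 17.

17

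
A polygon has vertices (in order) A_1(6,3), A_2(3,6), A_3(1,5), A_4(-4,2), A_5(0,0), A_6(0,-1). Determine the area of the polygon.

32

A_1→A_2: (6)(6) − (3)(3) = 27
A_2→A_3: (3)(5) − (1)(6) = 9
A_3→A_4: (1)(2) − (-4)(5) = 22
A_4→A_5: (-4)(0) − (0)(2) = 0
A_5→A_6: (0)(-1) − (0)(0) = 0
A_6→A_1: (0)(3) − (6)(-1) = 6
Σ = 64
Area = |Σ|/2 = 32.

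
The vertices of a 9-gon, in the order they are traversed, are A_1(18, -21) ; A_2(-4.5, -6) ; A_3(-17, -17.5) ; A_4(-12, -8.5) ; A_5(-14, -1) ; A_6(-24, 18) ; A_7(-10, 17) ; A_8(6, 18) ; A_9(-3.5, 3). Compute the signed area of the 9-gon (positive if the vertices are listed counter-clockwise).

Apply the surveyor's formula: 2A = Σ (x_i·y_{i+1} − x_{i+1}·y_i), indices taken mod 9.
A_1→A_2: (18)(-6) − (-4.5)(-21) = -202.5
A_2→A_3: (-4.5)(-17.5) − (-17)(-6) = -23.25
A_3→A_4: (-17)(-8.5) − (-12)(-17.5) = -65.5
A_4→A_5: (-12)(-1) − (-14)(-8.5) = -107
A_5→A_6: (-14)(18) − (-24)(-1) = -276
A_6→A_7: (-24)(17) − (-10)(18) = -228
A_7→A_8: (-10)(18) − (6)(17) = -282
A_8→A_9: (6)(3) − (-3.5)(18) = 81
A_9→A_1: (-3.5)(-21) − (18)(3) = 19.5
Σ = -1083.75
Signed area = Σ/2 = -541.875 (negative ⇒ clockwise traversal).

-541.875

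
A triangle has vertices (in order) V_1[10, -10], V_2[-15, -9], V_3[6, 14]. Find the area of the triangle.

298

Apply the shoelace (surveyor's) formula: 2A = Σ (x_i·y_{i+1} − x_{i+1}·y_i), indices taken mod 3.
V_1→V_2: (10)(-9) − (-15)(-10) = -240
V_2→V_3: (-15)(14) − (6)(-9) = -156
V_3→V_1: (6)(-10) − (10)(14) = -200
Σ = -596
Area = |Σ|/2 = 298.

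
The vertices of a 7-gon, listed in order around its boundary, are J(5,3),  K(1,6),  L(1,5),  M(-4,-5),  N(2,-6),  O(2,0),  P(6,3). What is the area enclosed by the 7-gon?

Σ = (27) + (-1) + (15) + (34) + (12) + (6) + (3) = 96
Area = |Σ|/2 = 48.

48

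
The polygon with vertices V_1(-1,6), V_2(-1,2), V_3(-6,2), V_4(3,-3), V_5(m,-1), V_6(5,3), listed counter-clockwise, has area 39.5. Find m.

3

Write out the shoelace sum; only the two edges meeting at V_5 involve m:
2·Area = [(3·(-1) − m·(-3)) + (m·3 − 5·(-1))] + 59
       = 6·m + 61 = 79
⇒ m = 3.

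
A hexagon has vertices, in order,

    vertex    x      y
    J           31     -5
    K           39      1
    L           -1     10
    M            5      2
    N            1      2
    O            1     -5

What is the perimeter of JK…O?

102

|JK| = √((8)² + (6)²) = √100 = 10
|KL| = √((-40)² + (9)²) = √1681 = 41
|LM| = √((6)² + (-8)²) = √100 = 10
|MN| = √((-4)² + (0)²) = √16 = 4
|NO| = √((0)² + (-7)²) = √49 = 7
|OJ| = √((30)² + (0)²) = √900 = 30
Perimeter = 10 + 41 + 10 + 4 + 7 + 30 = 102.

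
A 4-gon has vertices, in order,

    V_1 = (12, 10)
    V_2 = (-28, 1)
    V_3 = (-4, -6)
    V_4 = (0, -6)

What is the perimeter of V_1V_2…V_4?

90

|V_1V_2| = √((-40)² + (-9)²) = √1681 = 41
|V_2V_3| = √((24)² + (-7)²) = √625 = 25
|V_3V_4| = √((4)² + (0)²) = √16 = 4
|V_4V_1| = √((12)² + (16)²) = √400 = 20
Perimeter = 41 + 25 + 4 + 20 = 90.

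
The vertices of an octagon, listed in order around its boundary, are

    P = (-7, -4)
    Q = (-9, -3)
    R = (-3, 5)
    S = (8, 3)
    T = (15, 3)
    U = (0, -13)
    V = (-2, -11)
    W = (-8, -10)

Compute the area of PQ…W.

Apply the surveyor's formula: 2A = Σ (x_i·y_{i+1} − x_{i+1}·y_i), indices taken mod 8.
P→Q: (-7)(-3) − (-9)(-4) = -15
Q→R: (-9)(5) − (-3)(-3) = -54
R→S: (-3)(3) − (8)(5) = -49
S→T: (8)(3) − (15)(3) = -21
T→U: (15)(-13) − (0)(3) = -195
U→V: (0)(-11) − (-2)(-13) = -26
V→W: (-2)(-10) − (-8)(-11) = -68
W→P: (-8)(-4) − (-7)(-10) = -38
Σ = -466
Area = |Σ|/2 = 233.

233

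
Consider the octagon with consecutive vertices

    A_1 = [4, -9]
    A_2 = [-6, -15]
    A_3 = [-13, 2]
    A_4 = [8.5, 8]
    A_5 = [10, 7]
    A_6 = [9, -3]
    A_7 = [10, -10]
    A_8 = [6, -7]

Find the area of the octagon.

325.75

A_1→A_2: (4)(-15) − (-6)(-9) = -114
A_2→A_3: (-6)(2) − (-13)(-15) = -207
A_3→A_4: (-13)(8) − (8.5)(2) = -121
A_4→A_5: (8.5)(7) − (10)(8) = -20.5
A_5→A_6: (10)(-3) − (9)(7) = -93
A_6→A_7: (9)(-10) − (10)(-3) = -60
A_7→A_8: (10)(-7) − (6)(-10) = -10
A_8→A_1: (6)(-9) − (4)(-7) = -26
Σ = -651.5
Area = |Σ|/2 = 325.75.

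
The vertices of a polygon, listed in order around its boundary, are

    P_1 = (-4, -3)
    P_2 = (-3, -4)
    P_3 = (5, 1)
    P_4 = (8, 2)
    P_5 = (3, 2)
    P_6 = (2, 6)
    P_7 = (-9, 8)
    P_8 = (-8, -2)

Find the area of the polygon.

P_1→P_2: (-4)(-4) − (-3)(-3) = 7
P_2→P_3: (-3)(1) − (5)(-4) = 17
P_3→P_4: (5)(2) − (8)(1) = 2
P_4→P_5: (8)(2) − (3)(2) = 10
P_5→P_6: (3)(6) − (2)(2) = 14
P_6→P_7: (2)(8) − (-9)(6) = 70
P_7→P_8: (-9)(-2) − (-8)(8) = 82
P_8→P_1: (-8)(-3) − (-4)(-2) = 16
Σ = 218
Area = |Σ|/2 = 109.

109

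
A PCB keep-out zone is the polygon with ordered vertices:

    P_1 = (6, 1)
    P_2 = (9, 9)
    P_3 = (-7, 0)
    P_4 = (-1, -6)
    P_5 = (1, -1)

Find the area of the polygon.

Apply the shoelace (surveyor's) formula: 2A = Σ (x_i·y_{i+1} − x_{i+1}·y_i), indices taken mod 5.
Σ = (45) + (63) + (42) + (7) + (7) = 164
Area = |Σ|/2 = 82.

82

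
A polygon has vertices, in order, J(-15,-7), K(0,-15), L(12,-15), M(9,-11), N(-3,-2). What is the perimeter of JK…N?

62

|JK| = √((15)² + (-8)²) = √289 = 17
|KL| = √((12)² + (0)²) = √144 = 12
|LM| = √((-3)² + (4)²) = √25 = 5
|MN| = √((-12)² + (9)²) = √225 = 15
|NJ| = √((-12)² + (-5)²) = √169 = 13
Perimeter = 17 + 12 + 5 + 15 + 13 = 62.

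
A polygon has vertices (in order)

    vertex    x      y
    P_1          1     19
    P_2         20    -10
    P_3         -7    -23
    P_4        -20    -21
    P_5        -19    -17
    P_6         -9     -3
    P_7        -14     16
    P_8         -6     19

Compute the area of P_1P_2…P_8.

938.5

Apply the shoelace (surveyor's) formula: 2A = Σ (x_i·y_{i+1} − x_{i+1}·y_i), indices taken mod 8.
Cross-terms: -390, -530, -313, -59, -96, -186, -170, -133  ⇒  Σ = -1877
Area = |Σ|/2 = 938.5.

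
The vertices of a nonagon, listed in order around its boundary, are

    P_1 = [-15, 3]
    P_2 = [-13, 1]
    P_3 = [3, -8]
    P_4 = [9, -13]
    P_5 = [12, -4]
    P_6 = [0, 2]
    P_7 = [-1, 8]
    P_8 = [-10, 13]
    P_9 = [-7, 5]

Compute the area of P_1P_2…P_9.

Apply the surveyor's formula: 2A = Σ (x_i·y_{i+1} − x_{i+1}·y_i), indices taken mod 9.
P_1→P_2: (-15)(1) − (-13)(3) = 24
P_2→P_3: (-13)(-8) − (3)(1) = 101
P_3→P_4: (3)(-13) − (9)(-8) = 33
P_4→P_5: (9)(-4) − (12)(-13) = 120
P_5→P_6: (12)(2) − (0)(-4) = 24
P_6→P_7: (0)(8) − (-1)(2) = 2
P_7→P_8: (-1)(13) − (-10)(8) = 67
P_8→P_9: (-10)(5) − (-7)(13) = 41
P_9→P_1: (-7)(3) − (-15)(5) = 54
Σ = 466
Area = |Σ|/2 = 233.

233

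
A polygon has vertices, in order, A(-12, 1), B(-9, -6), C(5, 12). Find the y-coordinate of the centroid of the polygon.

7/3

Apply Gauss's area formula. First the cross-terms c_i = x_i·y_{i+1} − x_{i+1}·y_i:
  81, -78, 149  ⇒  2A = 152, A = 76.
Then Σ (y_i + y_{i+1})·c_i = 1064, so ȳ = 1064 / (6·76) = 7/3.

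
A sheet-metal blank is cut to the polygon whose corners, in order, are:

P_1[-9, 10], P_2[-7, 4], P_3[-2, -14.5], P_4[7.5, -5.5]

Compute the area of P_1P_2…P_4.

144.375

Apply the shoelace (surveyor's) formula: 2A = Σ (x_i·y_{i+1} − x_{i+1}·y_i), indices taken mod 4.
Σ = (34) + (109.5) + (119.75) + (25.5) = 288.75
Area = |Σ|/2 = 144.375.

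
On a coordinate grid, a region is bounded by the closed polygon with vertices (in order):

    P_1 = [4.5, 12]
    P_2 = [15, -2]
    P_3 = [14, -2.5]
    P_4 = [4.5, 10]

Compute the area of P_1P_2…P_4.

Apply the shoelace formula: 2A = Σ (x_i·y_{i+1} − x_{i+1}·y_i), indices taken mod 4.
Σ = (-189) + (-9.5) + (151.25) + (9) = -38.25
Area = |Σ|/2 = 19.125.

19.125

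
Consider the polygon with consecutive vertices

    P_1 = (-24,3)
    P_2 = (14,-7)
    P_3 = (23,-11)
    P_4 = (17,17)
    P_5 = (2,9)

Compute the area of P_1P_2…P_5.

Apply the shoelace formula: 2A = Σ (x_i·y_{i+1} − x_{i+1}·y_i), indices taken mod 5.
Cross-terms: 126, 7, 578, 119, 222  ⇒  Σ = 1052
Area = |Σ|/2 = 526.

526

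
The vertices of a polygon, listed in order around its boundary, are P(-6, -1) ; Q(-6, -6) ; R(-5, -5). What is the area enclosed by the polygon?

Apply the surveyor's formula: 2A = Σ (x_i·y_{i+1} − x_{i+1}·y_i), indices taken mod 3.
Cross-terms: 30, 0, -25  ⇒  Σ = 5
Area = |Σ|/2 = 2.5.

2.5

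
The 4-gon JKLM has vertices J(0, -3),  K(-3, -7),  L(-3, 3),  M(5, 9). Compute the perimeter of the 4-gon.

|JK| = √((-3)² + (-4)²) = √25 = 5
|KL| = √((0)² + (10)²) = √100 = 10
|LM| = √((8)² + (6)²) = √100 = 10
|MJ| = √((-5)² + (-12)²) = √169 = 13
Perimeter = 5 + 10 + 10 + 13 = 38.

38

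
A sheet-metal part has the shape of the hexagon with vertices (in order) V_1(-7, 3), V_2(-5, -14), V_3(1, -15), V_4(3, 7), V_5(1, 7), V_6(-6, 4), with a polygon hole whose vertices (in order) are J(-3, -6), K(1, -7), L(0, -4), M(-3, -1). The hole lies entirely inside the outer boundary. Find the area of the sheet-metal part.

Outer boundary:
Apply the shoelace formula: 2A = Σ (x_i·y_{i+1} − x_{i+1}·y_i), indices taken mod 6.
Cross-terms: 113, 89, 52, 14, 46, 10  ⇒  Σ = 324
Area = |Σ|/2 = 162.
Hole:
Apply the surveyor's formula: 2A = Σ (x_i·y_{i+1} − x_{i+1}·y_i), indices taken mod 4.
J→K: (-3)(-7) − (1)(-6) = 27
K→L: (1)(-4) − (0)(-7) = -4
L→M: (0)(-1) − (-3)(-4) = -12
M→J: (-3)(-6) − (-3)(-1) = 15
Σ = 26
Area = |Σ|/2 = 13.
Net area = 162 − 13 = 149.

149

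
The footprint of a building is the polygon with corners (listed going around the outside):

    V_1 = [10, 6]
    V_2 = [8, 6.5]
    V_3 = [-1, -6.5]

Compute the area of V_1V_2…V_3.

15.25

Σ = (17) + (-45.5) + (59) = 30.5
Area = |Σ|/2 = 15.25.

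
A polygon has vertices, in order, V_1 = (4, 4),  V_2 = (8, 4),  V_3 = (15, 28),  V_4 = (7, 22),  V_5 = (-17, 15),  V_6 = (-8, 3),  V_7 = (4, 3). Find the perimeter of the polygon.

|V_1V_2| = √((4)² + (0)²) = √16 = 4
|V_2V_3| = √((7)² + (24)²) = √625 = 25
|V_3V_4| = √((-8)² + (-6)²) = √100 = 10
|V_4V_5| = √((-24)² + (-7)²) = √625 = 25
|V_5V_6| = √((9)² + (-12)²) = √225 = 15
|V_6V_7| = √((12)² + (0)²) = √144 = 12
|V_7V_1| = √((0)² + (1)²) = √1 = 1
Perimeter = 4 + 25 + 10 + 25 + 15 + 12 + 1 = 92.

92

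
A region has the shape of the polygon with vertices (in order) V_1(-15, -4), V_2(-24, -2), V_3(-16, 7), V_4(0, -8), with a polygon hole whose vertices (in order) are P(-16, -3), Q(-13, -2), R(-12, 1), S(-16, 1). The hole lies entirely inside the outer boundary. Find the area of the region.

Outer boundary:
Apply the shoelace formula: 2A = Σ (x_i·y_{i+1} − x_{i+1}·y_i), indices taken mod 4.
Σ = (-66) + (-200) + (128) + (-120) = -258
Area = |Σ|/2 = 129.
Hole:
Apply the shoelace (surveyor's) formula: 2A = Σ (x_i·y_{i+1} − x_{i+1}·y_i), indices taken mod 4.
Σ = (-7) + (-37) + (4) + (64) = 24
Area = |Σ|/2 = 12.
Net area = 129 − 12 = 117.

117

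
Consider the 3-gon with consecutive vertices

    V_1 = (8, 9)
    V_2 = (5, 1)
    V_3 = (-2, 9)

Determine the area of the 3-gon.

Apply the shoelace formula: 2A = Σ (x_i·y_{i+1} − x_{i+1}·y_i), indices taken mod 3.
Cross-terms: -37, 47, -90  ⇒  Σ = -80
Area = |Σ|/2 = 40.

40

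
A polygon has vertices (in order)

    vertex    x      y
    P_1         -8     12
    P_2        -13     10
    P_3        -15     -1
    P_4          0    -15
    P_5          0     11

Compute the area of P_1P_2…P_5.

Σ = (76) + (163) + (225) + (0) + (88) = 552
Area = |Σ|/2 = 276.

276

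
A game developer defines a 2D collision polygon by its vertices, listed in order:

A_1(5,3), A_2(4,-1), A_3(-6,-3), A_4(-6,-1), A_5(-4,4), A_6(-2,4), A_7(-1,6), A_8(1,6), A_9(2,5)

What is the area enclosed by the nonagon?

Apply the shoelace formula: 2A = Σ (x_i·y_{i+1} − x_{i+1}·y_i), indices taken mod 9.
Cross-terms: -17, -18, -12, -28, -8, -8, -12, -7, -19  ⇒  Σ = -129
Area = |Σ|/2 = 64.5.

64.5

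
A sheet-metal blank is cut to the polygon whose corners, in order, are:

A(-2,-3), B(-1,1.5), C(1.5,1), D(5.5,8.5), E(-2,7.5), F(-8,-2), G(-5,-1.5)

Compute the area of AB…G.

67.125

A→B: (-2)(1.5) − (-1)(-3) = -6
B→C: (-1)(1) − (1.5)(1.5) = -3.25
C→D: (1.5)(8.5) − (5.5)(1) = 7.25
D→E: (5.5)(7.5) − (-2)(8.5) = 58.25
E→F: (-2)(-2) − (-8)(7.5) = 64
F→G: (-8)(-1.5) − (-5)(-2) = 2
G→A: (-5)(-3) − (-2)(-1.5) = 12
Σ = 134.25
Area = |Σ|/2 = 67.125.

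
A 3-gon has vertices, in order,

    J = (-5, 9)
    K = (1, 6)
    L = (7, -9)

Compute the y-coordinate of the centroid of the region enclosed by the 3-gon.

Apply the surveyor's formula. First the cross-terms c_i = x_i·y_{i+1} − x_{i+1}·y_i:
  -39, -51, 18  ⇒  2A = -72, A = -36.
Then Σ (y_i + y_{i+1})·c_i = -432, so ȳ = -432 / (6·(-36)) = 2.

2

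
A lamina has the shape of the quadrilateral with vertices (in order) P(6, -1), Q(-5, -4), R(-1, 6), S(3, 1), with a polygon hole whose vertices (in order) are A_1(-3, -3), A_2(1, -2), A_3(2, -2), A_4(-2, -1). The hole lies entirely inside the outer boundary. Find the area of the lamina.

41.5

Outer boundary:
P→Q: (6)(-4) − (-5)(-1) = -29
Q→R: (-5)(6) − (-1)(-4) = -34
R→S: (-1)(1) − (3)(6) = -19
S→P: (3)(-1) − (6)(1) = -9
Σ = -91
Area = |Σ|/2 = 45.5.
Hole:
Apply the shoelace formula: 2A = Σ (x_i·y_{i+1} − x_{i+1}·y_i), indices taken mod 4.
Cross-terms: 9, 2, -6, 3  ⇒  Σ = 8
Area = |Σ|/2 = 4.
Net area = 45.5 − 4 = 41.5.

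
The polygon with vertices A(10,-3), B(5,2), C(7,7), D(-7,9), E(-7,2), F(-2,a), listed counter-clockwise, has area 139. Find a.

-3

The doubled signed area Σ (x_i y_{i+1} − x_{i+1} y_i) is linear in a.
With a=0 it equals 227; the coefficient of a is -17 (from the two edges through F).
So -17·a + 227 = 2·139 = 278 ⇒ a = -3.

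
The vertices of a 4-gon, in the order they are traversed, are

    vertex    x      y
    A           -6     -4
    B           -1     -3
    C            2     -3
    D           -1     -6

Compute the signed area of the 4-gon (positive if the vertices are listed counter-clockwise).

-12

Apply the surveyor's formula: 2A = Σ (x_i·y_{i+1} − x_{i+1}·y_i), indices taken mod 4.
Σ = (14) + (9) + (-15) + (-32) = -24
Signed area = Σ/2 = -12 (negative ⇒ clockwise traversal).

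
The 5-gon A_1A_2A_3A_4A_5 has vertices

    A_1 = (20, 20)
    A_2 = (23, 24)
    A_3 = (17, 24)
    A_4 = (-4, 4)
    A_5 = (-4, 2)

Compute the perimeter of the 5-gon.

|A_1A_2| = √((3)² + (4)²) = √25 = 5
|A_2A_3| = √((-6)² + (0)²) = √36 = 6
|A_3A_4| = √((-21)² + (-20)²) = √841 = 29
|A_4A_5| = √((0)² + (-2)²) = √4 = 2
|A_5A_1| = √((24)² + (18)²) = √900 = 30
Perimeter = 5 + 6 + 29 + 2 + 30 = 72.

72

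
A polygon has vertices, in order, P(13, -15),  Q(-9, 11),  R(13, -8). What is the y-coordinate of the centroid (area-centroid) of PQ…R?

-4

Apply the shoelace (surveyor's) formula. First the cross-terms c_i = x_i·y_{i+1} − x_{i+1}·y_i:
  8, -71, -91  ⇒  2A = -154, A = -77.
Then Σ (y_i + y_{i+1})·c_i = 1848, so ȳ = 1848 / (6·(-77)) = -4.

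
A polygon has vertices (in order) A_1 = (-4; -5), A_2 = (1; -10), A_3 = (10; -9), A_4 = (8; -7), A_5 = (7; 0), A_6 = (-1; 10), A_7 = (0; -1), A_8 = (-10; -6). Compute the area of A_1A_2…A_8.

A_1→A_2: (-4)(-10) − (1)(-5) = 45
A_2→A_3: (1)(-9) − (10)(-10) = 91
A_3→A_4: (10)(-7) − (8)(-9) = 2
A_4→A_5: (8)(0) − (7)(-7) = 49
A_5→A_6: (7)(10) − (-1)(0) = 70
A_6→A_7: (-1)(-1) − (0)(10) = 1
A_7→A_8: (0)(-6) − (-10)(-1) = -10
A_8→A_1: (-10)(-5) − (-4)(-6) = 26
Σ = 274
Area = |Σ|/2 = 137.

137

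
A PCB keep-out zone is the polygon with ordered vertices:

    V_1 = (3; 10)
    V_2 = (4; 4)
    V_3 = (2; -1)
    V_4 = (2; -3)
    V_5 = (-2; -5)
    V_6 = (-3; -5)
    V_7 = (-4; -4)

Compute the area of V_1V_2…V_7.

50.5

Σ = (-28) + (-12) + (-4) + (-16) + (-5) + (-8) + (-28) = -101
Area = |Σ|/2 = 50.5.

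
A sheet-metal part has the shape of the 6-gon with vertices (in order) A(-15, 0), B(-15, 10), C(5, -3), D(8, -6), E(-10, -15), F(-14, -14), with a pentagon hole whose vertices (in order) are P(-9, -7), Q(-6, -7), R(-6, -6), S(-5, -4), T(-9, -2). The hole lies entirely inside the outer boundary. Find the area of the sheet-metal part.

Outer boundary:
Σ = (-150) + (-5) + (-6) + (-180) + (-70) + (-210) = -621
Area = |Σ|/2 = 310.5.
Hole:
Apply Gauss's area formula: 2A = Σ (x_i·y_{i+1} − x_{i+1}·y_i), indices taken mod 5.
P→Q: (-9)(-7) − (-6)(-7) = 21
Q→R: (-6)(-6) − (-6)(-7) = -6
R→S: (-6)(-4) − (-5)(-6) = -6
S→T: (-5)(-2) − (-9)(-4) = -26
T→P: (-9)(-7) − (-9)(-2) = 45
Σ = 28
Area = |Σ|/2 = 14.
Net area = 310.5 − 14 = 296.5.

296.5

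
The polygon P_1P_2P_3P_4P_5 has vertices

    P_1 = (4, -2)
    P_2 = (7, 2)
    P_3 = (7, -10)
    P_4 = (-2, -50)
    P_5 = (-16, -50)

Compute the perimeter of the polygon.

124

|P_1P_2| = √((3)² + (4)²) = √25 = 5
|P_2P_3| = √((0)² + (-12)²) = √144 = 12
|P_3P_4| = √((-9)² + (-40)²) = √1681 = 41
|P_4P_5| = √((-14)² + (0)²) = √196 = 14
|P_5P_1| = √((20)² + (48)²) = √2704 = 52
Perimeter = 5 + 12 + 41 + 14 + 52 = 124.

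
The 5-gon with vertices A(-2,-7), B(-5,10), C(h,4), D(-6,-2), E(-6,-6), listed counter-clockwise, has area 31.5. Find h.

-5

The doubled signed area Σ (x_i y_{i+1} − x_{i+1} y_i) is linear in h.
With h=0 it equals 3; the coefficient of h is -12 (from the two edges through C).
So -12·h + 3 = 2·31.5 = 63 ⇒ h = -5.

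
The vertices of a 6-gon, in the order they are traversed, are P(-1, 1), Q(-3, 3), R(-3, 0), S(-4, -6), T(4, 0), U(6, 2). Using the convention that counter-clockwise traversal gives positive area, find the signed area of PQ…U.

33.5

Apply the shoelace formula: 2A = Σ (x_i·y_{i+1} − x_{i+1}·y_i), indices taken mod 6.
Cross-terms: 0, 9, 18, 24, 8, 8  ⇒  Σ = 67
Signed area = Σ/2 = 33.5 (positive ⇒ counter-clockwise traversal).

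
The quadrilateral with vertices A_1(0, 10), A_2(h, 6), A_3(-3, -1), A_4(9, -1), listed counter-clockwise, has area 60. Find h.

0

Write out the shoelace sum; only the two edges meeting at A_2 involve h:
2·Area = [(0·6 − h·10) + (h·(-1) − (-3)·6)] + 102
       = -11·h + 120 = 120
⇒ h = 0.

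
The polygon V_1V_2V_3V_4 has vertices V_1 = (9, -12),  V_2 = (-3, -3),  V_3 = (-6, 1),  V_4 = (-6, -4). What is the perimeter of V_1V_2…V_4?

42

|V_1V_2| = √((-12)² + (9)²) = √225 = 15
|V_2V_3| = √((-3)² + (4)²) = √25 = 5
|V_3V_4| = √((0)² + (-5)²) = √25 = 5
|V_4V_1| = √((15)² + (-8)²) = √289 = 17
Perimeter = 15 + 5 + 5 + 17 = 42.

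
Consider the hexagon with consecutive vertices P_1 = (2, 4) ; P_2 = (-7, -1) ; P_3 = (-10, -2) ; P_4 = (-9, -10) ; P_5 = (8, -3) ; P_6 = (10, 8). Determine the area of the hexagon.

Cross-terms: 26, 4, 82, 107, 94, 24  ⇒  Σ = 337
Area = |Σ|/2 = 168.5.

168.5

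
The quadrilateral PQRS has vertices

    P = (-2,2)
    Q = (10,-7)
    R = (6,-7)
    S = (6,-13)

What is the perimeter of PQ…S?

|PQ| = √((12)² + (-9)²) = √225 = 15
|QR| = √((-4)² + (0)²) = √16 = 4
|RS| = √((0)² + (-6)²) = √36 = 6
|SP| = √((-8)² + (15)²) = √289 = 17
Perimeter = 15 + 4 + 6 + 17 = 42.

42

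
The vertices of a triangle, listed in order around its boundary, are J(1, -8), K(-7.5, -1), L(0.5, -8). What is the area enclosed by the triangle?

J→K: (1)(-1) − (-7.5)(-8) = -61
K→L: (-7.5)(-8) − (0.5)(-1) = 60.5
L→J: (0.5)(-8) − (1)(-8) = 4
Σ = 3.5
Area = |Σ|/2 = 1.75.

1.75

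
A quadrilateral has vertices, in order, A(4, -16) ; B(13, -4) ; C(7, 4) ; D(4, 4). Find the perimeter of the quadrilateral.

48

|AB| = √((9)² + (12)²) = √225 = 15
|BC| = √((-6)² + (8)²) = √100 = 10
|CD| = √((-3)² + (0)²) = √9 = 3
|DA| = √((0)² + (-20)²) = √400 = 20
Perimeter = 15 + 10 + 3 + 20 = 48.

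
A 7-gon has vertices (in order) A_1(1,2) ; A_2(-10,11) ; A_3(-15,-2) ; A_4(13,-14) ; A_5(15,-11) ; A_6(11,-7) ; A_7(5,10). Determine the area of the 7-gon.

340

Cross-terms: 31, 185, 236, 67, 16, 145, 0  ⇒  Σ = 680
Area = |Σ|/2 = 340.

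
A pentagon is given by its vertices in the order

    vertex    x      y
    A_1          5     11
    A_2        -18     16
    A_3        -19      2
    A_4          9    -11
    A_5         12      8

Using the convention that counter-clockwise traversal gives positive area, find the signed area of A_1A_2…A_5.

516.5

Apply the shoelace (surveyor's) formula: 2A = Σ (x_i·y_{i+1} − x_{i+1}·y_i), indices taken mod 5.
A_1→A_2: (5)(16) − (-18)(11) = 278
A_2→A_3: (-18)(2) − (-19)(16) = 268
A_3→A_4: (-19)(-11) − (9)(2) = 191
A_4→A_5: (9)(8) − (12)(-11) = 204
A_5→A_1: (12)(11) − (5)(8) = 92
Σ = 1033
Signed area = Σ/2 = 516.5 (positive ⇒ counter-clockwise traversal).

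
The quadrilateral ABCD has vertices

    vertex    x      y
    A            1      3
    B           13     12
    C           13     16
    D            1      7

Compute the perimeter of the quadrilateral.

|AB| = √((12)² + (9)²) = √225 = 15
|BC| = √((0)² + (4)²) = √16 = 4
|CD| = √((-12)² + (-9)²) = √225 = 15
|DA| = √((0)² + (-4)²) = √16 = 4
Perimeter = 15 + 4 + 15 + 4 = 38.

38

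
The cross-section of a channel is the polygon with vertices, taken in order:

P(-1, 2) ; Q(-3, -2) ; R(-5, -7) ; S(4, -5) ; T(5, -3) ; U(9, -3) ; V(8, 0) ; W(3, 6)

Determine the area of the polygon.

90.5

Apply the shoelace formula: 2A = Σ (x_i·y_{i+1} − x_{i+1}·y_i), indices taken mod 8.
Σ = (8) + (11) + (53) + (13) + (12) + (24) + (48) + (12) = 181
Area = |Σ|/2 = 90.5.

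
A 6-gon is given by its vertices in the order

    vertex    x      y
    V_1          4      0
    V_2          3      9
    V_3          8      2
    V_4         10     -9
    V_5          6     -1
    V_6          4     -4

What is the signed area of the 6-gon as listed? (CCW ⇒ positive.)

-41

Σ = (36) + (-66) + (-92) + (44) + (-20) + (16) = -82
Signed area = Σ/2 = -41 (negative ⇒ clockwise traversal).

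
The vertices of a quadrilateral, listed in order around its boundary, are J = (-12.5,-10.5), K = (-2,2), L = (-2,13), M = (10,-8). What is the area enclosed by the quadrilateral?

Apply the surveyor's formula: 2A = Σ (x_i·y_{i+1} − x_{i+1}·y_i), indices taken mod 4.
Σ = (-46) + (-22) + (-114) + (-205) = -387
Area = |Σ|/2 = 193.5.

193.5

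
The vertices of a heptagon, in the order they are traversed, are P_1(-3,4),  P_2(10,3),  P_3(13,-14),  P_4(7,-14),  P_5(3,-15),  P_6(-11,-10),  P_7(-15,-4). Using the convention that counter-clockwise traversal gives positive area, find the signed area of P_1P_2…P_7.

-374

Apply the surveyor's formula: 2A = Σ (x_i·y_{i+1} − x_{i+1}·y_i), indices taken mod 7.
Cross-terms: -49, -179, -84, -63, -195, -106, -72  ⇒  Σ = -748
Signed area = Σ/2 = -374 (negative ⇒ clockwise traversal).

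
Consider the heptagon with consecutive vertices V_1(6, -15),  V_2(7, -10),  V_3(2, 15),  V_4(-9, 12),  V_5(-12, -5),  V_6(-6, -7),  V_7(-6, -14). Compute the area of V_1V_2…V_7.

394

Apply the shoelace (surveyor's) formula: 2A = Σ (x_i·y_{i+1} − x_{i+1}·y_i), indices taken mod 7.
Cross-terms: 45, 125, 159, 189, 54, 42, 174  ⇒  Σ = 788
Area = |Σ|/2 = 394.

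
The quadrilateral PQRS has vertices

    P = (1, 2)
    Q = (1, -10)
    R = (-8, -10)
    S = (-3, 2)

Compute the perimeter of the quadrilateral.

38

|PQ| = √((0)² + (-12)²) = √144 = 12
|QR| = √((-9)² + (0)²) = √81 = 9
|RS| = √((5)² + (12)²) = √169 = 13
|SP| = √((4)² + (0)²) = √16 = 4
Perimeter = 12 + 9 + 13 + 4 = 38.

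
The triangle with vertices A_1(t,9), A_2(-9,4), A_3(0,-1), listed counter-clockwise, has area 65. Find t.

The doubled signed area Σ (x_i y_{i+1} − x_{i+1} y_i) is linear in t.
With t=0 it equals 90; the coefficient of t is 5 (from the two edges through A_1).
So 5·t + 90 = 2·65 = 130 ⇒ t = 8.

8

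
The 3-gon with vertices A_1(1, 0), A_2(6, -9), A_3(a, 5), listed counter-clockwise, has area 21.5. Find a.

3

Write out the shoelace sum; only the two edges meeting at A_3 involve a:
2·Area = [(6·5 − a·(-9)) + (a·0 − 1·5)] + -9
       = 9·a + 16 = 43
⇒ a = 3.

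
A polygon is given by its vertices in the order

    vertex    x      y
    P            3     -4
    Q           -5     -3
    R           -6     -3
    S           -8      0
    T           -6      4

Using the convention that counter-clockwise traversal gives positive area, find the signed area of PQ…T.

-38

P→Q: (3)(-3) − (-5)(-4) = -29
Q→R: (-5)(-3) − (-6)(-3) = -3
R→S: (-6)(0) − (-8)(-3) = -24
S→T: (-8)(4) − (-6)(0) = -32
T→P: (-6)(-4) − (3)(4) = 12
Σ = -76
Signed area = Σ/2 = -38 (negative ⇒ clockwise traversal).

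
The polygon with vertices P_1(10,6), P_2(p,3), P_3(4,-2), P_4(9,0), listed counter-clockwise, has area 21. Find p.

6

Write out the shoelace sum; only the two edges meeting at P_2 involve p:
2·Area = [(10·3 − p·6) + (p·(-2) − 4·3)] + 72
       = -8·p + 90 = 42
⇒ p = 6.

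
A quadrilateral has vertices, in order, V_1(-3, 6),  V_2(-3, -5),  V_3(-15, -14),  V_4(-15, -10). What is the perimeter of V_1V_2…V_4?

|V_1V_2| = √((0)² + (-11)²) = √121 = 11
|V_2V_3| = √((-12)² + (-9)²) = √225 = 15
|V_3V_4| = √((0)² + (4)²) = √16 = 4
|V_4V_1| = √((12)² + (16)²) = √400 = 20
Perimeter = 11 + 15 + 4 + 20 = 50.

50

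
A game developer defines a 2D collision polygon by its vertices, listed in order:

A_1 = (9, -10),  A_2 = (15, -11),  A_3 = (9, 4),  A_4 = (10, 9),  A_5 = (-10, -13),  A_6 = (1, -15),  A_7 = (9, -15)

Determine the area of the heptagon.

269.5

Apply the shoelace formula: 2A = Σ (x_i·y_{i+1} − x_{i+1}·y_i), indices taken mod 7.
Σ = (51) + (159) + (41) + (-40) + (163) + (120) + (45) = 539
Area = |Σ|/2 = 269.5.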